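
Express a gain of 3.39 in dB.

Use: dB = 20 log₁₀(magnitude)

dB = 20 log₁₀(3.39) = 10.6 dB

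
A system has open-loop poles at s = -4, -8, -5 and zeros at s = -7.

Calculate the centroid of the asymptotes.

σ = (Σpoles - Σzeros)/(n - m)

σ = (Σpoles - Σzeros)/(n - m) = (-17 - (-7))/(3 - 1) = -10/2 = -5.0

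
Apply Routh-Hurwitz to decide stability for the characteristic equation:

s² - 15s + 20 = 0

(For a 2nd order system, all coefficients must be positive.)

Coefficients: 1, -15, 20. b=-15 not positive, so system is unstable.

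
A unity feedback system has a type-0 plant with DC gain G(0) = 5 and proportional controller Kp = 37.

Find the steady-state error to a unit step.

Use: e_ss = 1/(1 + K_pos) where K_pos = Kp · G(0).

K_pos = Kp · G(0) = 37 × 5 = 185. e_ss = 1/(1 + 185) = 0.0054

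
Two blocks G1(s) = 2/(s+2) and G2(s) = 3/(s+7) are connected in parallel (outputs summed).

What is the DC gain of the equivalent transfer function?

Parallel: G_eq = G1 + G2. DC gain = G1(0) + G2(0) = 2/2 + 3/7 = 1 + 0.4286 = 1.4286.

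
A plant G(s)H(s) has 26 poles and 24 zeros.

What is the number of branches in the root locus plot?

Root locus has n branches where n = number of poles = 26.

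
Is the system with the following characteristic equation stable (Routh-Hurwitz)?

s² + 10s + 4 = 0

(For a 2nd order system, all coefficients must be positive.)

Coefficients: 1, 10, 4. All positive, so system is stable.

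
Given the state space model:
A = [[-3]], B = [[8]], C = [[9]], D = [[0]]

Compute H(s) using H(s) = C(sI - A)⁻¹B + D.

(sI - A)⁻¹ = 1/(s + 3). H(s) = 9 × 8/(s + 3) + 0 = 72/(s + 3).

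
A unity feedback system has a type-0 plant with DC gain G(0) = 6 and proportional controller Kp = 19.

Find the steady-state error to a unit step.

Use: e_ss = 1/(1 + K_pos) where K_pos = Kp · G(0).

K_pos = Kp · G(0) = 19 × 6 = 114. e_ss = 1/(1 + 114) = 0.0087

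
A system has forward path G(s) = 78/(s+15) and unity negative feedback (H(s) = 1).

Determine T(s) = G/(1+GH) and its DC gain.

T(s) = G/(1+GH) = [78/(s+15)] / [1 + 78/(s+15)] = 78/(s+15+78) = 78/(s+93). DC gain = 78/93 = 0.8387.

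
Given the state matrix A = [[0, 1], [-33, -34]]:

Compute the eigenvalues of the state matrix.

det(A - λI) = λ² - (-34)λ + 33 = (λ - (-1))(λ - (-33)). Eigenvalues: -1, -33.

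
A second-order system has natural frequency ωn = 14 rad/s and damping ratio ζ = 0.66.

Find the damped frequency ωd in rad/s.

ωd = ωn√(1 - ζ²) = 14√(1 - 0.66²) = 10.52 rad/s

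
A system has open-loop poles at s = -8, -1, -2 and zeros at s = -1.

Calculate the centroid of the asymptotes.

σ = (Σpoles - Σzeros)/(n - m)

σ = (Σpoles - Σzeros)/(n - m) = (-11 - (-1))/(3 - 1) = -10/2 = -5.0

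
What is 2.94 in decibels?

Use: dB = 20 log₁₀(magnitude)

dB = 20 log₁₀(2.94) = 9.4 dB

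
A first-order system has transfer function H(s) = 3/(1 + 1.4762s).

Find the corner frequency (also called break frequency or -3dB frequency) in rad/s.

Corner frequency = 1/τ = 1/1.4762 = 0.677 rad/s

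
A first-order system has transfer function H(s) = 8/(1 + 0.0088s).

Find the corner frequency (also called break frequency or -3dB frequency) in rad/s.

Corner frequency = 1/τ = 1/0.0088 = 113.636 rad/s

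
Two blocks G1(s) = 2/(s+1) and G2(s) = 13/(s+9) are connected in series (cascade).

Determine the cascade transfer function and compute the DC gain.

Series: multiply transfer functions. G_eq = 2/(s+1) × 13/(s+9) = 26/((s+1)(s+9)). DC gain = 26/(1×9) = 2.8889.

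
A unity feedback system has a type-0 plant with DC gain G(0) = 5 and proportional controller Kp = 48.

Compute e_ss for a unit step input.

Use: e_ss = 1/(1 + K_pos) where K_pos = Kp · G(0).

K_pos = Kp · G(0) = 48 × 5 = 240. e_ss = 1/(1 + 240) = 0.0041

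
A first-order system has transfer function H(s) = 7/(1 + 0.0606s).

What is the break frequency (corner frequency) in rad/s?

Corner frequency = 1/τ = 1/0.0606 = 16.502 rad/s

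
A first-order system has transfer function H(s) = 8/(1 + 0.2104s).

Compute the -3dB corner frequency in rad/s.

Corner frequency = 1/τ = 1/0.2104 = 4.753 rad/s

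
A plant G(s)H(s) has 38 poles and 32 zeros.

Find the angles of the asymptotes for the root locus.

n - m = 38 - 32 = 6. Angles: θk = (2k + 1)·180°/6 = 30°, 90°, 150°, 210°, 270°, 330°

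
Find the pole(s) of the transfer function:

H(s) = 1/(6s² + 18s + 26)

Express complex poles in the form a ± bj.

Discriminant = 18² - 4×6×26 = 324 - 624 = -300 < 0, so the poles are a complex conjugate pair s = (-18 ± j√300)/(2×6). Real part = -18/(2×6) = -18/12 = -1.5; imaginary part = ±√300/(2×6) ≈ 1.4434. Poles: s = -1.5 ± 1.4434j.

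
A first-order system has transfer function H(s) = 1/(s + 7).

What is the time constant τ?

For H(s) = 1/(s + 1/τ), the pole is at -1/τ = -7, so τ = 1/7 = 0.1429 s.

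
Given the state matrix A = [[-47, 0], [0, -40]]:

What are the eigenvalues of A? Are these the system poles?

For diagonal matrix, eigenvalues are diagonal entries: λ₁ = -47, λ₂ = -40. Eigenvalues of A = system poles.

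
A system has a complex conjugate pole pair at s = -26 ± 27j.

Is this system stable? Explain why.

Real part of poles is -26 (< 0, left half-plane). Stable.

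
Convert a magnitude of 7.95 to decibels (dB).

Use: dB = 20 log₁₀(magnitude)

dB = 20 log₁₀(7.95) = 18.0 dB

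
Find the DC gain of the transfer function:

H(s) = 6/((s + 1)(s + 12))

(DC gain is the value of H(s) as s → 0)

DC gain = H(0) = 6/(1 × 12) = 6/12 = 0.5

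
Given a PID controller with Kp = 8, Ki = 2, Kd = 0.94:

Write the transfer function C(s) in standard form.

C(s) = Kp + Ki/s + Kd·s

Substituting values: C(s) = 8 + 2/s + 0.94s = (0.94s² + 8s + 2)/s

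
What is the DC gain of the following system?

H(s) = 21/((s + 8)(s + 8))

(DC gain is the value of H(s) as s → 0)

DC gain = H(0) = 21/(8 × 8) = 21/64 = 0.328125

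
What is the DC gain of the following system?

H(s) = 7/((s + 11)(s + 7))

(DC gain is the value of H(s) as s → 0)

DC gain = H(0) = 7/(11 × 7) = 7/77 = 0.0909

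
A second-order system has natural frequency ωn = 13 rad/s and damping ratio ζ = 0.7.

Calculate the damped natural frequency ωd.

ωd = ωn√(1 - ζ²) = 13√(1 - 0.7²) = 9.28 rad/s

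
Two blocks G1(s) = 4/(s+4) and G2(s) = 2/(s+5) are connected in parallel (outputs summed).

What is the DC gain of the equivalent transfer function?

Parallel: G_eq = G1 + G2. DC gain = G1(0) + G2(0) = 4/4 + 2/5 = 1 + 0.4 = 1.4.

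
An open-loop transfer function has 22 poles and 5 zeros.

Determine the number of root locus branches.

Root locus has n branches where n = number of poles = 22.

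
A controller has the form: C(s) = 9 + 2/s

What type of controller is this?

This is a Proportional-Integral (PI) controller.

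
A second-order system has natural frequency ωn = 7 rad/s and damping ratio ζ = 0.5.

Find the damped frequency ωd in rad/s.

ωd = ωn√(1 - ζ²) = 7√(1 - 0.5²) = 6.06 rad/s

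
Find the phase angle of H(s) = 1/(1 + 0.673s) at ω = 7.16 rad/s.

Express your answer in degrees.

Phase = -arctan(ωτ) = -arctan(7.16 × 0.673) = -78.3°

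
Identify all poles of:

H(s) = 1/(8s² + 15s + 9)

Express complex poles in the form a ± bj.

Discriminant = 15² - 4×8×9 = 225 - 288 = -63 < 0, so the poles are a complex conjugate pair s = (-15 ± j√63)/(2×8). Real part = -15/(2×8) = -15/16 = -0.9375; imaginary part = ±√63/(2×8) ≈ 0.4961. Poles: s = -0.9375 ± 0.4961j.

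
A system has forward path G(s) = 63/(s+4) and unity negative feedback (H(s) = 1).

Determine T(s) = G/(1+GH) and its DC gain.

T(s) = G/(1+GH) = [63/(s+4)] / [1 + 63/(s+4)] = 63/(s+4+63) = 63/(s+67). DC gain = 63/67 = 0.9403.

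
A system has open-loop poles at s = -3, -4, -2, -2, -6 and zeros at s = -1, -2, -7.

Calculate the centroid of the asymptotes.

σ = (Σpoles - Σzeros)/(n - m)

σ = (Σpoles - Σzeros)/(n - m) = (-17 - (-10))/(5 - 3) = -7/2 = -3.5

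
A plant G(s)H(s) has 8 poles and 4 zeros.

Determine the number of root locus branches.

Root locus has n branches where n = number of poles = 8.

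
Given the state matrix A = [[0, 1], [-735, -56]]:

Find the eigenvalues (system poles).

det(A - λI) = λ² - (-56)λ + 735 = (λ - (-21))(λ - (-35)). Eigenvalues: -21, -35.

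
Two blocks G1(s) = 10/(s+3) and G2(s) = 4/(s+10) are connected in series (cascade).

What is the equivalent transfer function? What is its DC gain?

Series: multiply transfer functions. G_eq = 10/(s+3) × 4/(s+10) = 40/((s+3)(s+10)). DC gain = 40/(3×10) = 1.3333.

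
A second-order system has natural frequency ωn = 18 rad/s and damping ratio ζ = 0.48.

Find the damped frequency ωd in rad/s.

ωd = ωn√(1 - ζ²) = 18√(1 - 0.48²) = 15.79 rad/s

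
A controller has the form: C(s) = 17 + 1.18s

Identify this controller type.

This is a Proportional-Derivative (PD) controller.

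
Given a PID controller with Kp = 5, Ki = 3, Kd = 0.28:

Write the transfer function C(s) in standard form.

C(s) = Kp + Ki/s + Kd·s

Substituting values: C(s) = 5 + 3/s + 0.28s = (0.28s² + 5s + 3)/s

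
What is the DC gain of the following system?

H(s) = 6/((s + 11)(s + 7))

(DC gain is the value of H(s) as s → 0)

DC gain = H(0) = 6/(11 × 7) = 6/77 = 0.0779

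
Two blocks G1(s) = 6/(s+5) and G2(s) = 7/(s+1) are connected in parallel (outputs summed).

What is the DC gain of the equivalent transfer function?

Parallel: G_eq = G1 + G2. DC gain = G1(0) + G2(0) = 6/5 + 7/1 = 1.2 + 7 = 8.2.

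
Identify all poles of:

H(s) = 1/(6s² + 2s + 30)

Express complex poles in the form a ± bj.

Discriminant = 2² - 4×6×30 = 4 - 720 = -716 < 0, so the poles are a complex conjugate pair s = (-2 ± j√716)/(2×6). Real part = -2/(2×6) = -2/12 ≈ -0.1667; imaginary part = ±√716/(2×6) ≈ 2.2298. Poles: s = -0.1667 ± 2.2298j.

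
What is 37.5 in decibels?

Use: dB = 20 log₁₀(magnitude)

dB = 20 log₁₀(37.5) = 31.5 dB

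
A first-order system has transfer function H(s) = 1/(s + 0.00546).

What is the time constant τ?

For H(s) = 1/(s + 1/τ), the pole is at -1/τ = -0.00546, so τ = 1/0.00546 = 183.2 s.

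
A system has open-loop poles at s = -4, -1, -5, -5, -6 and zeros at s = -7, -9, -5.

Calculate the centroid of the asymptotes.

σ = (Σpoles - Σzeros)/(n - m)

σ = (Σpoles - Σzeros)/(n - m) = (-21 - (-21))/(5 - 3) = 0/2 = 0.0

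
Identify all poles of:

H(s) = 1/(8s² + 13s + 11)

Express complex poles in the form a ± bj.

Discriminant = 13² - 4×8×11 = 169 - 352 = -183 < 0, so the poles are a complex conjugate pair s = (-13 ± j√183)/(2×8). Real part = -13/(2×8) = -13/16 = -0.8125; imaginary part = ±√183/(2×8) ≈ 0.8455. Poles: s = -0.8125 ± 0.8455j.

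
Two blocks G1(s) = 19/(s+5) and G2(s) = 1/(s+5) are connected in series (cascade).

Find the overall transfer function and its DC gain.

Series: multiply transfer functions. G_eq = 19/(s+5) × 1/(s+5) = 19/((s+5)(s+5)). DC gain = 19/(5×5) = 0.76.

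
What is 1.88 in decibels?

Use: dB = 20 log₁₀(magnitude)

dB = 20 log₁₀(1.88) = 5.5 dB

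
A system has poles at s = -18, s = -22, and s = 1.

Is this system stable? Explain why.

Pole(s) at s = 1 are not in the left half-plane. System is unstable.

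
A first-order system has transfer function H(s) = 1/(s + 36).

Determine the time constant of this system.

For H(s) = 1/(s + 1/τ), the pole is at -1/τ = -36, so τ = 1/36 = 0.0278 s.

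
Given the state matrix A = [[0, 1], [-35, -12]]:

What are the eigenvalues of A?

det(A - λI) = λ² - (-12)λ + 35 = (λ - (-5))(λ - (-7)). Eigenvalues: -5, -7.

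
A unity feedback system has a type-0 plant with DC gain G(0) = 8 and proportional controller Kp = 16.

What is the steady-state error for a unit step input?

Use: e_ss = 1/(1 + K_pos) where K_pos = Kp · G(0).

K_pos = Kp · G(0) = 16 × 8 = 128. e_ss = 1/(1 + 128) = 0.0078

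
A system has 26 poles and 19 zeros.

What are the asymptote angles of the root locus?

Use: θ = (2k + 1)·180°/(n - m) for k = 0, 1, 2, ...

n - m = 26 - 19 = 7. Angles: θk = (2k + 1)·180°/7 = 25.71°, 77.14°, 128.57°, 180°, 231.43°, 282.86°, 334.29°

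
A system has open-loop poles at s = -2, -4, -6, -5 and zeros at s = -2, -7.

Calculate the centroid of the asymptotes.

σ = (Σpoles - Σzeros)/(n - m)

σ = (Σpoles - Σzeros)/(n - m) = (-17 - (-9))/(4 - 2) = -8/2 = -4.0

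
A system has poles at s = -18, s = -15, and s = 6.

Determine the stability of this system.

Pole(s) at s = 6 are not in the left half-plane. System is unstable.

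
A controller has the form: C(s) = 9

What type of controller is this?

This is a Proportional (P) controller.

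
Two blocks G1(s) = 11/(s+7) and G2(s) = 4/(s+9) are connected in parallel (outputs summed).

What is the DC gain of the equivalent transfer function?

Parallel: G_eq = G1 + G2. DC gain = G1(0) + G2(0) = 11/7 + 4/9 = 1.5714 + 0.4444 = 2.0159.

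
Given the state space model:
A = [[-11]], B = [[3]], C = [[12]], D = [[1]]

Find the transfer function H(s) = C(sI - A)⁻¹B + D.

(sI - A)⁻¹ = 1/(s + 11). H(s) = 12×3/(s + 11) + 1 = (s + 47)/(s + 11).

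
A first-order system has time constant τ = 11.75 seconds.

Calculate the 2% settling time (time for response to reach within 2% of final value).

For first-order system, 2% settling time ≈ 4τ = 4 × 11.75 = 47.0 s.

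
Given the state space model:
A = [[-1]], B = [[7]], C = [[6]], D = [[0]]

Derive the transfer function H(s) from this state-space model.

(sI - A)⁻¹ = 1/(s + 1). H(s) = 6 × 7/(s + 1) + 0 = 42/(s + 1).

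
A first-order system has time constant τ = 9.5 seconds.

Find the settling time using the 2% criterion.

For first-order system, 2% settling time ≈ 4τ = 4 × 9.5 = 38.0 s.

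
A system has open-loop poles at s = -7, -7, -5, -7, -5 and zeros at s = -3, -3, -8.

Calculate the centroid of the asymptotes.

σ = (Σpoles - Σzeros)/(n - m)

σ = (Σpoles - Σzeros)/(n - m) = (-31 - (-14))/(5 - 3) = -17/2 = -8.5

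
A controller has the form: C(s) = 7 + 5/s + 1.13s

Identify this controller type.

This is a Proportional-Integral-Derivative (PID) controller.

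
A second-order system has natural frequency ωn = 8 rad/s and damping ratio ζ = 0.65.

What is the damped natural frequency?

ωd = ωn√(1 - ζ²) = 8√(1 - 0.65²) = 6.08 rad/s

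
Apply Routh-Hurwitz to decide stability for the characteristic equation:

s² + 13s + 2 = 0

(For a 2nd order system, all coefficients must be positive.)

Coefficients: 1, 13, 2. All positive, so system is stable.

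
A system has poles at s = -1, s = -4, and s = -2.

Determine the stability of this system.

All poles are in the left half-plane. System is stable.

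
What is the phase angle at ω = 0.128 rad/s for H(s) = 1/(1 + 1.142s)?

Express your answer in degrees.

Phase = -arctan(ωτ) = -arctan(0.128 × 1.142) = -8.3°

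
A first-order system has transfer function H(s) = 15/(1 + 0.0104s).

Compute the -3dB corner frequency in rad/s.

Corner frequency = 1/τ = 1/0.0104 = 96.154 rad/s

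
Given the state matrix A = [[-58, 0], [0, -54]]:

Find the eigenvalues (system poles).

For diagonal matrix, eigenvalues are diagonal entries: λ₁ = -58, λ₂ = -54.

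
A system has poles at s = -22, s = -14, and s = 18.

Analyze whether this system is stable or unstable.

Pole(s) at s = 18 are not in the left half-plane. System is unstable.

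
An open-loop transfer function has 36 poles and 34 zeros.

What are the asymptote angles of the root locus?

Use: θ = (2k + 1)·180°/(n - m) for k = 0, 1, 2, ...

n - m = 36 - 34 = 2. Angles: θk = (2k + 1)·180°/2 = 90°, 270°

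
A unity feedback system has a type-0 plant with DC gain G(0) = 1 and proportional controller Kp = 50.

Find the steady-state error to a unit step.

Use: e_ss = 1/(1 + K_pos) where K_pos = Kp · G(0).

K_pos = Kp · G(0) = 50 × 1 = 50. e_ss = 1/(1 + 50) = 0.0196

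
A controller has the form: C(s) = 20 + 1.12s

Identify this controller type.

This is a Proportional-Derivative (PD) controller.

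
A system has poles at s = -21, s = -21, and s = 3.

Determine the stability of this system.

Pole(s) at s = 3 are not in the left half-plane. System is unstable.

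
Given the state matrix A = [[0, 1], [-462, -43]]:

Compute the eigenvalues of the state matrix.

det(A - λI) = λ² - (-43)λ + 462 = (λ - (-22))(λ - (-21)). Eigenvalues: -22, -21.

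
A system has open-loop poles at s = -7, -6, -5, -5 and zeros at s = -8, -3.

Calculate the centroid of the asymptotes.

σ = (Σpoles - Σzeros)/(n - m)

σ = (Σpoles - Σzeros)/(n - m) = (-23 - (-11))/(4 - 2) = -12/2 = -6.0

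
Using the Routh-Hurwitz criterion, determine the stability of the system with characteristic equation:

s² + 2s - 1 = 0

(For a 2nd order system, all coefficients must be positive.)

Coefficients: 1, 2, -1. c=-1 not positive, so system is unstable.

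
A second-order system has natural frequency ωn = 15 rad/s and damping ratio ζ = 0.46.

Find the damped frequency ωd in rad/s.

ωd = ωn√(1 - ζ²) = 15√(1 - 0.46²) = 13.32 rad/s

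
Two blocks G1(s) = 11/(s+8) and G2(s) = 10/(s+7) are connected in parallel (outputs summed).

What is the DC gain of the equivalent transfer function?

Parallel: G_eq = G1 + G2. DC gain = G1(0) + G2(0) = 11/8 + 10/7 = 1.375 + 1.4286 = 2.8036.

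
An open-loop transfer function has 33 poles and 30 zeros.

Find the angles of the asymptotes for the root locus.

n - m = 33 - 30 = 3. Angles: θk = (2k + 1)·180°/3 = 60°, 180°, 300°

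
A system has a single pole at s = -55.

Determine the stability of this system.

Pole at s = -55 is in the left half-plane. Stable.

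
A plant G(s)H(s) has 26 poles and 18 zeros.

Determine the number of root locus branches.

Root locus has n branches where n = number of poles = 26.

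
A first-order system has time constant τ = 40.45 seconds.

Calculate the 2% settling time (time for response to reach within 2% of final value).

For first-order system, 2% settling time ≈ 4τ = 4 × 40.45 = 161.8 s.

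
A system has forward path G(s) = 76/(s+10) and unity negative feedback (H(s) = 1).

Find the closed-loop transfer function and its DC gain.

T(s) = G/(1+GH) = [76/(s+10)] / [1 + 76/(s+10)] = 76/(s+10+76) = 76/(s+86). DC gain = 76/86 = 0.8837.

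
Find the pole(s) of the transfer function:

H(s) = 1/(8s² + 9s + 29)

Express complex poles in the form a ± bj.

Discriminant = 9² - 4×8×29 = 81 - 928 = -847 < 0, so the poles are a complex conjugate pair s = (-9 ± j√847)/(2×8). Real part = -9/(2×8) = -9/16 = -0.5625; imaginary part = ±√847/(2×8) ≈ 1.8190. Poles: s = -0.5625 ± 1.8190j.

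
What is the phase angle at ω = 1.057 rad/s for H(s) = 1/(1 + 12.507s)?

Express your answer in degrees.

Phase = -arctan(ωτ) = -arctan(1.057 × 12.507) = -85.7°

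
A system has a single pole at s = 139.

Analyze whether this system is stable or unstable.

Pole at s = 139 is in the right half-plane. Unstable.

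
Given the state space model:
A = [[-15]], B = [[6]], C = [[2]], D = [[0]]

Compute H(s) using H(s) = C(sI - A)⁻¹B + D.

(sI - A)⁻¹ = 1/(s + 15). H(s) = 2 × 6/(s + 15) + 0 = 12/(s + 15).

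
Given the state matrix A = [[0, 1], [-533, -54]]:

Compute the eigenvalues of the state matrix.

det(A - λI) = λ² - (-54)λ + 533 = (λ - (-13))(λ - (-41)). Eigenvalues: -13, -41.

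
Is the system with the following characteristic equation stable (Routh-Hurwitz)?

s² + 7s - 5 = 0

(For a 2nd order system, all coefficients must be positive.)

Coefficients: 1, 7, -5. c=-5 not positive, so system is unstable.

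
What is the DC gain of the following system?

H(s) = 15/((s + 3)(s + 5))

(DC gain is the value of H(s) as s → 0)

DC gain = H(0) = 15/(3 × 5) = 15/15 = 1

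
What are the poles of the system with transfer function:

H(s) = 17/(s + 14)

Pole is where denominator = 0: s + 14 = 0, so s = -14.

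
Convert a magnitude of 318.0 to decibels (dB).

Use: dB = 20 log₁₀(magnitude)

dB = 20 log₁₀(318.0) = 50.0 dB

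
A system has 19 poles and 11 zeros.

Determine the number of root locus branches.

Root locus has n branches where n = number of poles = 19.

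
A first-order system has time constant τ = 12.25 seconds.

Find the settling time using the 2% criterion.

For first-order system, 2% settling time ≈ 4τ = 4 × 12.25 = 49.0 s.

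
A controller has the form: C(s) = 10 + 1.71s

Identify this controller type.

This is a Proportional-Derivative (PD) controller.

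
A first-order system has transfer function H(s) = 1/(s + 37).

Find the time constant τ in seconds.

For H(s) = 1/(s + 1/τ), the pole is at -1/τ = -37, so τ = 1/37 = 0.0270 s.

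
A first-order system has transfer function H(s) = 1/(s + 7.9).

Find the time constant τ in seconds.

For H(s) = 1/(s + 1/τ), the pole is at -1/τ = -7.9, so τ = 1/7.9 = 0.1266 s.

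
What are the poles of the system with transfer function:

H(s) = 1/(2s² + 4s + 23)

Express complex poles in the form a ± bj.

Discriminant = 4² - 4×2×23 = 16 - 184 = -168 < 0, so the poles are a complex conjugate pair s = (-4 ± j√168)/(2×2). Real part = -4/(2×2) = -4/4 = -1; imaginary part = ±√168/(2×2) ≈ 3.2404. Poles: s = -1 ± 3.2404j.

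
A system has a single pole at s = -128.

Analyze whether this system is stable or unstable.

Pole at s = -128 is in the left half-plane. Stable.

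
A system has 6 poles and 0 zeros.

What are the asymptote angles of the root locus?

n - m = 6 - 0 = 6. Angles: θk = (2k + 1)·180°/6 = 30°, 90°, 150°, 210°, 270°, 330°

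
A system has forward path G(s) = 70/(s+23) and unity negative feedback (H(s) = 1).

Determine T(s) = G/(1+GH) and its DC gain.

T(s) = G/(1+GH) = [70/(s+23)] / [1 + 70/(s+23)] = 70/(s+23+70) = 70/(s+93). DC gain = 70/93 = 0.7527.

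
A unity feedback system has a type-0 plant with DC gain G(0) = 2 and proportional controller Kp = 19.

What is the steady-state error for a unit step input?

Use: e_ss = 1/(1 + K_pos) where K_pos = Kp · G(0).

K_pos = Kp · G(0) = 19 × 2 = 38. e_ss = 1/(1 + 38) = 0.0256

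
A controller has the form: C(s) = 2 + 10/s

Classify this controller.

This is a Proportional-Integral (PI) controller.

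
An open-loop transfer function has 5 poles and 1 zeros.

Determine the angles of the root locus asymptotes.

n - m = 5 - 1 = 4. Angles: θk = (2k + 1)·180°/4 = 45°, 135°, 225°, 315°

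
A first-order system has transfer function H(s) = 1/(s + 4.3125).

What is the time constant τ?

For H(s) = 1/(s + 1/τ), the pole is at -1/τ = -4.3125, so τ = 1/4.3125 = 0.2319 s.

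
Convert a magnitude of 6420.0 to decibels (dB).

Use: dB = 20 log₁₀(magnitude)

dB = 20 log₁₀(6420.0) = 76.2 dB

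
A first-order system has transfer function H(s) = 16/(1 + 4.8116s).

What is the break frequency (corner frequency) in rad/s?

Corner frequency = 1/τ = 1/4.8116 = 0.208 rad/s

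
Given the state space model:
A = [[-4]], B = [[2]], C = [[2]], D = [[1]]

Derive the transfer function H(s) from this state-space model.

(sI - A)⁻¹ = 1/(s + 4). H(s) = 2×2/(s + 4) + 1 = (s + 8)/(s + 4).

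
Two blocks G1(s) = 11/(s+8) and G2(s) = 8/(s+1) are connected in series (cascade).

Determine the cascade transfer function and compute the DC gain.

Series: multiply transfer functions. G_eq = 11/(s+8) × 8/(s+1) = 88/((s+8)(s+1)). DC gain = 88/(8×1) = 11.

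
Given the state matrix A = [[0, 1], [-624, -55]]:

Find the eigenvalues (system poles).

det(A - λI) = λ² - (-55)λ + 624 = (λ - (-39))(λ - (-16)). Eigenvalues: -39, -16.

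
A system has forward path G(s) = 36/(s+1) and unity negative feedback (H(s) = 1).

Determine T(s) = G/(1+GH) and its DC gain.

T(s) = G/(1+GH) = [36/(s+1)] / [1 + 36/(s+1)] = 36/(s+1+36) = 36/(s+37). DC gain = 36/37 = 0.9730.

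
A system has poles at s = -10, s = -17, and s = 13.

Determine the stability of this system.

Pole(s) at s = 13 are not in the left half-plane. System is unstable.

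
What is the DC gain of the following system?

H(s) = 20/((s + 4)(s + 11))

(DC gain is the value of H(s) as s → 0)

DC gain = H(0) = 20/(4 × 11) = 20/44 = 0.4545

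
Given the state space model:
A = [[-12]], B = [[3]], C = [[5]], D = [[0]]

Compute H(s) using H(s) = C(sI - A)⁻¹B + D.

(sI - A)⁻¹ = 1/(s + 12). H(s) = 5 × 3/(s + 12) + 0 = 15/(s + 12).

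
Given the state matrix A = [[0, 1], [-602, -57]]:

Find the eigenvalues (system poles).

det(A - λI) = λ² - (-57)λ + 602 = (λ - (-43))(λ - (-14)). Eigenvalues: -43, -14.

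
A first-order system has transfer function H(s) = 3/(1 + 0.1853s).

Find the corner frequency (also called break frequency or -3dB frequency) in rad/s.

Corner frequency = 1/τ = 1/0.1853 = 5.397 rad/s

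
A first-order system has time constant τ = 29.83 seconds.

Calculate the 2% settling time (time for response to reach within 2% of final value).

For first-order system, 2% settling time ≈ 4τ = 4 × 29.83 = 119.32 s.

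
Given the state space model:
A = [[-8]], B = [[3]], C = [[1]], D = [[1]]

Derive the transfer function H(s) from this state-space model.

(sI - A)⁻¹ = 1/(s + 8). H(s) = 1×3/(s + 8) + 1 = (s + 11)/(s + 8).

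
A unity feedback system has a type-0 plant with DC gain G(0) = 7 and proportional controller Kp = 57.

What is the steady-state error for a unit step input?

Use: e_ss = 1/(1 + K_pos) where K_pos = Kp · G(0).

K_pos = Kp · G(0) = 57 × 7 = 399. e_ss = 1/(1 + 399) = 0.0025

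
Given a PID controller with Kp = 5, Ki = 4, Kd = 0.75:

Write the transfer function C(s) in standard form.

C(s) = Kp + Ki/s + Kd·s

Substituting values: C(s) = 5 + 4/s + 0.75s = (0.75s² + 5s + 4)/s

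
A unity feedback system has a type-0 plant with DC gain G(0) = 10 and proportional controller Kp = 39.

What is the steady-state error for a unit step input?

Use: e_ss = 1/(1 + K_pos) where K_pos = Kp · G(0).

K_pos = Kp · G(0) = 39 × 10 = 390. e_ss = 1/(1 + 390) = 0.0026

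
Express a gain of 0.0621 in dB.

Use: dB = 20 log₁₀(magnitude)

dB = 20 log₁₀(0.0621) = -24.1 dB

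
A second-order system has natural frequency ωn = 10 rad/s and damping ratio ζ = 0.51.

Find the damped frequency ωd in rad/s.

ωd = ωn√(1 - ζ²) = 10√(1 - 0.51²) = 8.6 rad/s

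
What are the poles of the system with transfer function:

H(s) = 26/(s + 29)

Pole is where denominator = 0: s + 29 = 0, so s = -29.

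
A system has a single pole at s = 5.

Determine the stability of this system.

Pole at s = 5 is in the right half-plane. Unstable.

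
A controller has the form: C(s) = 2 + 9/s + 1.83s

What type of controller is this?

This is a Proportional-Integral-Derivative (PID) controller.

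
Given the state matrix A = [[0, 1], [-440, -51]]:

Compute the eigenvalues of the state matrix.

det(A - λI) = λ² - (-51)λ + 440 = (λ - (-11))(λ - (-40)). Eigenvalues: -11, -40.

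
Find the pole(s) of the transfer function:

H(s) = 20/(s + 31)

Pole is where denominator = 0: s + 31 = 0, so s = -31.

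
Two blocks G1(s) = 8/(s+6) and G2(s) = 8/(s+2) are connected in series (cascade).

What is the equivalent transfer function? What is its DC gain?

Series: multiply transfer functions. G_eq = 8/(s+6) × 8/(s+2) = 64/((s+6)(s+2)). DC gain = 64/(6×2) = 5.3333.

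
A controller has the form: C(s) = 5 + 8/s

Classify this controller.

This is a Proportional-Integral (PI) controller.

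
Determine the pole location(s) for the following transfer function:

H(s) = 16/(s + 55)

Pole is where denominator = 0: s + 55 = 0, so s = -55.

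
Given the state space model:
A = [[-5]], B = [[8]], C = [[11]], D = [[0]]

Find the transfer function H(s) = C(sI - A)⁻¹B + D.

(sI - A)⁻¹ = 1/(s + 5). H(s) = 11 × 8/(s + 5) + 0 = 88/(s + 5).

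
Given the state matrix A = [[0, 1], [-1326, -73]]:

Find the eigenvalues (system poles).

det(A - λI) = λ² - (-73)λ + 1326 = (λ - (-39))(λ - (-34)). Eigenvalues: -39, -34.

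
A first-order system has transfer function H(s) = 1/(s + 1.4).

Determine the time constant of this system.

For H(s) = 1/(s + 1/τ), the pole is at -1/τ = -1.4, so τ = 1/1.4 = 0.7143 s.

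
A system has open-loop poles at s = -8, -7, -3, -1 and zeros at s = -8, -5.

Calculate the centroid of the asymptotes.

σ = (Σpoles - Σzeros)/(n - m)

σ = (Σpoles - Σzeros)/(n - m) = (-19 - (-13))/(4 - 2) = -6/2 = -3.0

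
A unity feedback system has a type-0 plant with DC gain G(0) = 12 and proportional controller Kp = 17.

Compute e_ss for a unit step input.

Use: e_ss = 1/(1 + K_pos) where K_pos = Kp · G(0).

K_pos = Kp · G(0) = 17 × 12 = 204. e_ss = 1/(1 + 204) = 0.0049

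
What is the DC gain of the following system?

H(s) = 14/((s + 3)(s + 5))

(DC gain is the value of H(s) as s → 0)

DC gain = H(0) = 14/(3 × 5) = 14/15 = 0.9333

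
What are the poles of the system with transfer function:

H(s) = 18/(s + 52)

Pole is where denominator = 0: s + 52 = 0, so s = -52.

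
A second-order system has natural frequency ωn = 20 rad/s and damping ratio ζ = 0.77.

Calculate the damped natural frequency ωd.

ωd = ωn√(1 - ζ²) = 20√(1 - 0.77²) = 12.76 rad/s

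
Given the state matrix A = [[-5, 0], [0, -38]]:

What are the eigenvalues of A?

For diagonal matrix, eigenvalues are diagonal entries: λ₁ = -5, λ₂ = -38.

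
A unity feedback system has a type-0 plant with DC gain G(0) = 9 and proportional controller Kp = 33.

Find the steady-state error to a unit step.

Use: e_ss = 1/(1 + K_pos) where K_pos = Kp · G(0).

K_pos = Kp · G(0) = 33 × 9 = 297. e_ss = 1/(1 + 297) = 0.0034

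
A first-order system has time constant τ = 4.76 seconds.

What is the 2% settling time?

For first-order system, 2% settling time ≈ 4τ = 4 × 4.76 = 19.04 s.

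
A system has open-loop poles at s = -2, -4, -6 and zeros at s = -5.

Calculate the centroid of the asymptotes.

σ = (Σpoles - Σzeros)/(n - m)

σ = (Σpoles - Σzeros)/(n - m) = (-12 - (-5))/(3 - 1) = -7/2 = -3.5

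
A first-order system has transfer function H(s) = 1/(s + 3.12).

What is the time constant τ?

For H(s) = 1/(s + 1/τ), the pole is at -1/τ = -3.12, so τ = 1/3.12 = 0.3205 s.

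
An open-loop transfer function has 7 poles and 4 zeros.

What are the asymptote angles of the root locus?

n - m = 7 - 4 = 3. Angles: θk = (2k + 1)·180°/3 = 60°, 180°, 300°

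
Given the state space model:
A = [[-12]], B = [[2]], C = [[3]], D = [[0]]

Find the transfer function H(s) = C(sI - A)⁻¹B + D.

(sI - A)⁻¹ = 1/(s + 12). H(s) = 3 × 2/(s + 12) + 0 = 6/(s + 12).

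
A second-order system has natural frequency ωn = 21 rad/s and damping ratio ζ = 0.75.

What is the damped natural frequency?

ωd = ωn√(1 - ζ²) = 21√(1 - 0.75²) = 13.89 rad/s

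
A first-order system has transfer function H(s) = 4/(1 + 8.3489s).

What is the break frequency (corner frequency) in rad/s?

Corner frequency = 1/τ = 1/8.3489 = 0.12 rad/s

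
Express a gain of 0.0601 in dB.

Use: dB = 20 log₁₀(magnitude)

dB = 20 log₁₀(0.0601) = -24.4 dB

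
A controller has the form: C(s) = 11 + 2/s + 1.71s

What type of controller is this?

This is a Proportional-Integral-Derivative (PID) controller.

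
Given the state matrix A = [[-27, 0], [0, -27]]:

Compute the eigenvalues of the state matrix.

For diagonal matrix, eigenvalues are diagonal entries: λ₁ = -27, λ₂ = -27.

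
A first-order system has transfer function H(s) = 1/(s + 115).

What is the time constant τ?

For H(s) = 1/(s + 1/τ), the pole is at -1/τ = -115, so τ = 1/115 = 0.0087 s.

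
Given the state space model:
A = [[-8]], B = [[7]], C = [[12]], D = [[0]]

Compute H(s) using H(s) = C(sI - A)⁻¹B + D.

(sI - A)⁻¹ = 1/(s + 8). H(s) = 12 × 7/(s + 8) + 0 = 84/(s + 8).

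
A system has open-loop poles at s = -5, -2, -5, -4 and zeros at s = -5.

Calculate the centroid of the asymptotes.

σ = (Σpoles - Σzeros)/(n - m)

σ = (Σpoles - Σzeros)/(n - m) = (-16 - (-5))/(4 - 1) = -11/3 = -3.67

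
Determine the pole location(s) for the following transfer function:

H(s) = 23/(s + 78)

Pole is where denominator = 0: s + 78 = 0, so s = -78.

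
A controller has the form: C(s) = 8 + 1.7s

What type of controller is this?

This is a Proportional-Derivative (PD) controller.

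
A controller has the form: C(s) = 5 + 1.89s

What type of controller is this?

This is a Proportional-Derivative (PD) controller.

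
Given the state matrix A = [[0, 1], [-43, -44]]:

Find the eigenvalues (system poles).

det(A - λI) = λ² - (-44)λ + 43 = (λ - (-1))(λ - (-43)). Eigenvalues: -1, -43.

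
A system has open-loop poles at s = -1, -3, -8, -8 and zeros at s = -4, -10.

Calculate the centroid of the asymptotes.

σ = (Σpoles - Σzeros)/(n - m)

σ = (Σpoles - Σzeros)/(n - m) = (-20 - (-14))/(4 - 2) = -6/2 = -3.0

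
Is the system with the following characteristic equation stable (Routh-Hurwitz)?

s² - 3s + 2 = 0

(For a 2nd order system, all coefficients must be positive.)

Coefficients: 1, -3, 2. b=-3 not positive, so system is unstable.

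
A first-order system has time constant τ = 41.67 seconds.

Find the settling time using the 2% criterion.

For first-order system, 2% settling time ≈ 4τ = 4 × 41.67 = 166.68 s.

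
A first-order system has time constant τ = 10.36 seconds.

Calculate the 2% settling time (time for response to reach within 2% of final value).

For first-order system, 2% settling time ≈ 4τ = 4 × 10.36 = 41.44 s.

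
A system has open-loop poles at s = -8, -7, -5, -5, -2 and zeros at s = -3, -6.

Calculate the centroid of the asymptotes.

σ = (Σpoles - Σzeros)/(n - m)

σ = (Σpoles - Σzeros)/(n - m) = (-27 - (-9))/(5 - 2) = -18/3 = -6.0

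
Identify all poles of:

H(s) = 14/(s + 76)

Pole is where denominator = 0: s + 76 = 0, so s = -76.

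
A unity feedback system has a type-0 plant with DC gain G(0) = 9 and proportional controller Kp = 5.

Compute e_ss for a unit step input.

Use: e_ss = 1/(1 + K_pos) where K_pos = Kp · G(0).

K_pos = Kp · G(0) = 5 × 9 = 45. e_ss = 1/(1 + 45) = 0.0217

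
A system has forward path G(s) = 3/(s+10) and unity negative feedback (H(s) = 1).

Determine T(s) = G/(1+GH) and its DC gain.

T(s) = G/(1+GH) = [3/(s+10)] / [1 + 3/(s+10)] = 3/(s+10+3) = 3/(s+13). DC gain = 3/13 = 0.2308.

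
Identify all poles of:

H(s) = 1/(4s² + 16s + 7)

Discriminant = 16² - 4×4×7 = 256 - 112 = 144 > 0, so two distinct real poles. Using quadratic formula: s = (-16 ± √144)/(2×4) = (-16 ± √144)/8, with √144 = 12. s₁ = -4/8 = -0.5, s₂ = -28/8 = -3.5. Poles: s₁ = -0.5, s₂ = -3.5.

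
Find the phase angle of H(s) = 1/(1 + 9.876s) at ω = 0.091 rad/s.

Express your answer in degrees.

Phase = -arctan(ωτ) = -arctan(0.091 × 9.876) = -41.9°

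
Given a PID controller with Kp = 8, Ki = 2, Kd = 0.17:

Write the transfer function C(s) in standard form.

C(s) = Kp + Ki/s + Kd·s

Substituting values: C(s) = 8 + 2/s + 0.17s = (0.17s² + 8s + 2)/s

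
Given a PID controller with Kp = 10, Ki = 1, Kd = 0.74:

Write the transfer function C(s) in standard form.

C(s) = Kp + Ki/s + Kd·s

Substituting values: C(s) = 10 + 1/s + 0.74s = (0.74s² + 10s + 1)/s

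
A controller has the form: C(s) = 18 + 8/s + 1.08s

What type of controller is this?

This is a Proportional-Integral-Derivative (PID) controller.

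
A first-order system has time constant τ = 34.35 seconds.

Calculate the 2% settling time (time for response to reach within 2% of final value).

For first-order system, 2% settling time ≈ 4τ = 4 × 34.35 = 137.4 s.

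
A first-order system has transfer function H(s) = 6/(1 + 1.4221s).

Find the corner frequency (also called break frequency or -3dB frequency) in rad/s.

Corner frequency = 1/τ = 1/1.4221 = 0.703 rad/s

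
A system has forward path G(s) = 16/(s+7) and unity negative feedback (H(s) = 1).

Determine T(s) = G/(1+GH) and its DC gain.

T(s) = G/(1+GH) = [16/(s+7)] / [1 + 16/(s+7)] = 16/(s+7+16) = 16/(s+23). DC gain = 16/23 = 0.6957.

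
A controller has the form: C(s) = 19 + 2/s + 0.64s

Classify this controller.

This is a Proportional-Integral-Derivative (PID) controller.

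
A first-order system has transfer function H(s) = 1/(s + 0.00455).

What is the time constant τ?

For H(s) = 1/(s + 1/τ), the pole is at -1/τ = -0.00455, so τ = 1/0.00455 = 219.8 s.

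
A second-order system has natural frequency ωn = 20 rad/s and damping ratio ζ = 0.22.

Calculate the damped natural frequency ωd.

ωd = ωn√(1 - ζ²) = 20√(1 - 0.22²) = 19.51 rad/s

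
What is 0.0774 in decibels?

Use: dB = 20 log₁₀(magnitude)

dB = 20 log₁₀(0.0774) = -22.2 dB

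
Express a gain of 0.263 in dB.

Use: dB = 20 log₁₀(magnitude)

dB = 20 log₁₀(0.263) = -11.6 dB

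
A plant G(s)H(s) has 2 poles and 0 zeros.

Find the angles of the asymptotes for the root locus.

n - m = 2 - 0 = 2. Angles: θk = (2k + 1)·180°/2 = 90°, 270°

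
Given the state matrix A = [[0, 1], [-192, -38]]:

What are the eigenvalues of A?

det(A - λI) = λ² - (-38)λ + 192 = (λ - (-32))(λ - (-6)). Eigenvalues: -32, -6.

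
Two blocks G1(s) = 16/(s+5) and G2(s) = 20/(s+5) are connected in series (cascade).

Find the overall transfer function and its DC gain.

Series: multiply transfer functions. G_eq = 16/(s+5) × 20/(s+5) = 320/((s+5)(s+5)). DC gain = 320/(5×5) = 12.8.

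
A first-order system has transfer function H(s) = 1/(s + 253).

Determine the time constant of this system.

For H(s) = 1/(s + 1/τ), the pole is at -1/τ = -253, so τ = 1/253 = 0.0040 s.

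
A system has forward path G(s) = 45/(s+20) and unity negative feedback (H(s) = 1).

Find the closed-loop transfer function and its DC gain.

T(s) = G/(1+GH) = [45/(s+20)] / [1 + 45/(s+20)] = 45/(s+20+45) = 45/(s+65). DC gain = 45/65 = 0.6923.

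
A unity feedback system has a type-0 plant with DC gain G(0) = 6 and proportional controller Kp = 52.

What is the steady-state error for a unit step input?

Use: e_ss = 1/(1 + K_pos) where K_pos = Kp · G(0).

K_pos = Kp · G(0) = 52 × 6 = 312. e_ss = 1/(1 + 312) = 0.0032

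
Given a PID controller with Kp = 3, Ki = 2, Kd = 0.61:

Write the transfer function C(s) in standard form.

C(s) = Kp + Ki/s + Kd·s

Substituting values: C(s) = 3 + 2/s + 0.61s = (0.61s² + 3s + 2)/s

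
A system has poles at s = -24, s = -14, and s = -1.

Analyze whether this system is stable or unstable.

All poles are in the left half-plane. System is stable.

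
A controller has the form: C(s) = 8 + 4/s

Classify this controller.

This is a Proportional-Integral (PI) controller.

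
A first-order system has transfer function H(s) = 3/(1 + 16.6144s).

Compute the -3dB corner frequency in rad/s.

Corner frequency = 1/τ = 1/16.6144 = 0.06 rad/s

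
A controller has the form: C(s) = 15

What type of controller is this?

This is a Proportional (P) controller.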